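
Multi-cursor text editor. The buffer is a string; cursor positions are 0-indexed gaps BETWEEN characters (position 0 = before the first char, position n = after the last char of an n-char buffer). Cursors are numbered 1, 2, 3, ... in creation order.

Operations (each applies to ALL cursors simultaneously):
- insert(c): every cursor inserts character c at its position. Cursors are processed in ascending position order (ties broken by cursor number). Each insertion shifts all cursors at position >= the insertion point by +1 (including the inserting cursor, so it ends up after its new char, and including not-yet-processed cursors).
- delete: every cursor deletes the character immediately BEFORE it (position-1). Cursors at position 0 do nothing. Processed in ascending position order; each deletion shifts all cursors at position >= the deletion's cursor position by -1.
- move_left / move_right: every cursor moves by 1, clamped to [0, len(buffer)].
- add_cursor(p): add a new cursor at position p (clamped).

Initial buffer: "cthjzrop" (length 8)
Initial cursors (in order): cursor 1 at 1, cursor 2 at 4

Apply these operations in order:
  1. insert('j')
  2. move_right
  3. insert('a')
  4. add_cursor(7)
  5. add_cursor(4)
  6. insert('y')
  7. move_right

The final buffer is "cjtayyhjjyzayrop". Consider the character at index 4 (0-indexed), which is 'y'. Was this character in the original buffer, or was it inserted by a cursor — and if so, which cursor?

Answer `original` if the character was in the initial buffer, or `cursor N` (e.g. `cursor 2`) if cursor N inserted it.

Answer: cursor 1

Derivation:
After op 1 (insert('j')): buffer="cjthjjzrop" (len 10), cursors c1@2 c2@6, authorship .1...2....
After op 2 (move_right): buffer="cjthjjzrop" (len 10), cursors c1@3 c2@7, authorship .1...2....
After op 3 (insert('a')): buffer="cjtahjjzarop" (len 12), cursors c1@4 c2@9, authorship .1.1..2.2...
After op 4 (add_cursor(7)): buffer="cjtahjjzarop" (len 12), cursors c1@4 c3@7 c2@9, authorship .1.1..2.2...
After op 5 (add_cursor(4)): buffer="cjtahjjzarop" (len 12), cursors c1@4 c4@4 c3@7 c2@9, authorship .1.1..2.2...
After op 6 (insert('y')): buffer="cjtayyhjjyzayrop" (len 16), cursors c1@6 c4@6 c3@10 c2@13, authorship .1.114..23.22...
After op 7 (move_right): buffer="cjtayyhjjyzayrop" (len 16), cursors c1@7 c4@7 c3@11 c2@14, authorship .1.114..23.22...
Authorship (.=original, N=cursor N): . 1 . 1 1 4 . . 2 3 . 2 2 . . .
Index 4: author = 1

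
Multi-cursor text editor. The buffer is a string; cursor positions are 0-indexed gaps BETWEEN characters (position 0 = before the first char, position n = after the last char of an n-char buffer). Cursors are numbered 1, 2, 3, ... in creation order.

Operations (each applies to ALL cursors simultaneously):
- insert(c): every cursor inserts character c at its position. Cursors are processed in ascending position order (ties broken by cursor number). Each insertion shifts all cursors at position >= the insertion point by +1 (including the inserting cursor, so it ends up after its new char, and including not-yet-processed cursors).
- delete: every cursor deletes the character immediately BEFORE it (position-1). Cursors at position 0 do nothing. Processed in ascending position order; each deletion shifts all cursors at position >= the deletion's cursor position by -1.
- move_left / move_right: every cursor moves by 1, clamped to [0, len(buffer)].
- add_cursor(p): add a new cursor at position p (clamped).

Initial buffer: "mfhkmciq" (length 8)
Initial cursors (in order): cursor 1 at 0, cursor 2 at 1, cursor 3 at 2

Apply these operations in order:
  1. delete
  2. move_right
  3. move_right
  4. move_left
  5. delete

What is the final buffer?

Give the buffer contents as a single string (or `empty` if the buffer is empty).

After op 1 (delete): buffer="hkmciq" (len 6), cursors c1@0 c2@0 c3@0, authorship ......
After op 2 (move_right): buffer="hkmciq" (len 6), cursors c1@1 c2@1 c3@1, authorship ......
After op 3 (move_right): buffer="hkmciq" (len 6), cursors c1@2 c2@2 c3@2, authorship ......
After op 4 (move_left): buffer="hkmciq" (len 6), cursors c1@1 c2@1 c3@1, authorship ......
After op 5 (delete): buffer="kmciq" (len 5), cursors c1@0 c2@0 c3@0, authorship .....

Answer: kmciq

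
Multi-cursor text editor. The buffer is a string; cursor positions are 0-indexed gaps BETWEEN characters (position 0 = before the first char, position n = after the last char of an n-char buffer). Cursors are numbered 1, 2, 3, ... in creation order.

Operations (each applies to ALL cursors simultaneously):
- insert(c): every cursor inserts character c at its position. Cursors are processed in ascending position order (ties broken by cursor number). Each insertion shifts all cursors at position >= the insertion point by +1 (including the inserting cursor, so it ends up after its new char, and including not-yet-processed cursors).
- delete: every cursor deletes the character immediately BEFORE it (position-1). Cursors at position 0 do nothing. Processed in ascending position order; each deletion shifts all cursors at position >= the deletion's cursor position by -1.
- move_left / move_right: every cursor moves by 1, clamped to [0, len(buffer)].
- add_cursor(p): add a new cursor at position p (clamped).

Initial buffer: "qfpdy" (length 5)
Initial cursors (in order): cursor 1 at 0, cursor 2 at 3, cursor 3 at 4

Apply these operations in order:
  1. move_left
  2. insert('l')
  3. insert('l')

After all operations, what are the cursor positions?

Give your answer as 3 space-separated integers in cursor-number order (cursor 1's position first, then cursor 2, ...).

Answer: 2 6 9

Derivation:
After op 1 (move_left): buffer="qfpdy" (len 5), cursors c1@0 c2@2 c3@3, authorship .....
After op 2 (insert('l')): buffer="lqflpldy" (len 8), cursors c1@1 c2@4 c3@6, authorship 1..2.3..
After op 3 (insert('l')): buffer="llqfllplldy" (len 11), cursors c1@2 c2@6 c3@9, authorship 11..22.33..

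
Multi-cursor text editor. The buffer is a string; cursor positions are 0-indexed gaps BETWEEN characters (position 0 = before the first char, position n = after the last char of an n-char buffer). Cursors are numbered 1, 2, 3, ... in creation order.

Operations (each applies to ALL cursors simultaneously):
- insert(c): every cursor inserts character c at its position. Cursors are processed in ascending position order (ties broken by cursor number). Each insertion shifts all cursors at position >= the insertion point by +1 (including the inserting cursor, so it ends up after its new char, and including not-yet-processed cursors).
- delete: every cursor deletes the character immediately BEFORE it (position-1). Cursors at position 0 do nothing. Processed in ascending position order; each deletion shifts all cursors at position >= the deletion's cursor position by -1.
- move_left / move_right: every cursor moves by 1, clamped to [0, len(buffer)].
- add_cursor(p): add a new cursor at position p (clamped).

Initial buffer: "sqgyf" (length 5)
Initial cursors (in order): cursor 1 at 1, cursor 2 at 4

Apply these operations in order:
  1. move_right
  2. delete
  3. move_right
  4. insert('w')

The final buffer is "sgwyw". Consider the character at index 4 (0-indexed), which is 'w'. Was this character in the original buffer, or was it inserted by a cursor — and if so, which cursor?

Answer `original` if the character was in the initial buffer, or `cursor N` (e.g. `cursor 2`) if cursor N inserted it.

Answer: cursor 2

Derivation:
After op 1 (move_right): buffer="sqgyf" (len 5), cursors c1@2 c2@5, authorship .....
After op 2 (delete): buffer="sgy" (len 3), cursors c1@1 c2@3, authorship ...
After op 3 (move_right): buffer="sgy" (len 3), cursors c1@2 c2@3, authorship ...
After op 4 (insert('w')): buffer="sgwyw" (len 5), cursors c1@3 c2@5, authorship ..1.2
Authorship (.=original, N=cursor N): . . 1 . 2
Index 4: author = 2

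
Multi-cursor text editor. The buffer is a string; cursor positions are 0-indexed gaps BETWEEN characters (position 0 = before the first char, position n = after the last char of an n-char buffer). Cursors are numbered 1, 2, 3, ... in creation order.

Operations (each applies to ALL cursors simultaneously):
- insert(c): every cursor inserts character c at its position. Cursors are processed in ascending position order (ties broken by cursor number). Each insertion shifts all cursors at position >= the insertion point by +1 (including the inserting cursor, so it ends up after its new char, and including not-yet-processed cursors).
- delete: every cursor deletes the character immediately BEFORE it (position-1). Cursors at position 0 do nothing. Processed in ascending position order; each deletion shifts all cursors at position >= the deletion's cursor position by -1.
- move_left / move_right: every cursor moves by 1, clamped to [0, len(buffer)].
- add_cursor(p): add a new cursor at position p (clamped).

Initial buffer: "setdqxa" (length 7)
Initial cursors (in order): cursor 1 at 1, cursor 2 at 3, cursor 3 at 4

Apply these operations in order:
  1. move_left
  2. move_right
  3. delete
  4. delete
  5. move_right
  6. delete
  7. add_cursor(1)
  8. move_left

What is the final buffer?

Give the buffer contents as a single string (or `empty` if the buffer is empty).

After op 1 (move_left): buffer="setdqxa" (len 7), cursors c1@0 c2@2 c3@3, authorship .......
After op 2 (move_right): buffer="setdqxa" (len 7), cursors c1@1 c2@3 c3@4, authorship .......
After op 3 (delete): buffer="eqxa" (len 4), cursors c1@0 c2@1 c3@1, authorship ....
After op 4 (delete): buffer="qxa" (len 3), cursors c1@0 c2@0 c3@0, authorship ...
After op 5 (move_right): buffer="qxa" (len 3), cursors c1@1 c2@1 c3@1, authorship ...
After op 6 (delete): buffer="xa" (len 2), cursors c1@0 c2@0 c3@0, authorship ..
After op 7 (add_cursor(1)): buffer="xa" (len 2), cursors c1@0 c2@0 c3@0 c4@1, authorship ..
After op 8 (move_left): buffer="xa" (len 2), cursors c1@0 c2@0 c3@0 c4@0, authorship ..

Answer: xa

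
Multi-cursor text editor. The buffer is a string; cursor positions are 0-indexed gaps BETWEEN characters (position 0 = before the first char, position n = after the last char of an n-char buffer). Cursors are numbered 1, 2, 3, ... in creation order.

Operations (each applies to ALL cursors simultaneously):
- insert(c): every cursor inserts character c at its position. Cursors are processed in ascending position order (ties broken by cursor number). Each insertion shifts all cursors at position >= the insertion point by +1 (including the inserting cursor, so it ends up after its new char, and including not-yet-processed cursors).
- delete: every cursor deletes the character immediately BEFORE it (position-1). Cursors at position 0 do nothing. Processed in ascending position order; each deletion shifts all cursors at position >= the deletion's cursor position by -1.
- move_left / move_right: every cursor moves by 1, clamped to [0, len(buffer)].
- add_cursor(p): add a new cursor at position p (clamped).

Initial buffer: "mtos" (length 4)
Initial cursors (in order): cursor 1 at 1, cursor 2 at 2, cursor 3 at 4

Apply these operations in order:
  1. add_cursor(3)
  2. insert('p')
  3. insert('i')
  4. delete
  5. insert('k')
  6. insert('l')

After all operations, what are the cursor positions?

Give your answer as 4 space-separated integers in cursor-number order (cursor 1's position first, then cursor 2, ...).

After op 1 (add_cursor(3)): buffer="mtos" (len 4), cursors c1@1 c2@2 c4@3 c3@4, authorship ....
After op 2 (insert('p')): buffer="mptpopsp" (len 8), cursors c1@2 c2@4 c4@6 c3@8, authorship .1.2.4.3
After op 3 (insert('i')): buffer="mpitpiopispi" (len 12), cursors c1@3 c2@6 c4@9 c3@12, authorship .11.22.44.33
After op 4 (delete): buffer="mptpopsp" (len 8), cursors c1@2 c2@4 c4@6 c3@8, authorship .1.2.4.3
After op 5 (insert('k')): buffer="mpktpkopkspk" (len 12), cursors c1@3 c2@6 c4@9 c3@12, authorship .11.22.44.33
After op 6 (insert('l')): buffer="mpkltpklopklspkl" (len 16), cursors c1@4 c2@8 c4@12 c3@16, authorship .111.222.444.333

Answer: 4 8 16 12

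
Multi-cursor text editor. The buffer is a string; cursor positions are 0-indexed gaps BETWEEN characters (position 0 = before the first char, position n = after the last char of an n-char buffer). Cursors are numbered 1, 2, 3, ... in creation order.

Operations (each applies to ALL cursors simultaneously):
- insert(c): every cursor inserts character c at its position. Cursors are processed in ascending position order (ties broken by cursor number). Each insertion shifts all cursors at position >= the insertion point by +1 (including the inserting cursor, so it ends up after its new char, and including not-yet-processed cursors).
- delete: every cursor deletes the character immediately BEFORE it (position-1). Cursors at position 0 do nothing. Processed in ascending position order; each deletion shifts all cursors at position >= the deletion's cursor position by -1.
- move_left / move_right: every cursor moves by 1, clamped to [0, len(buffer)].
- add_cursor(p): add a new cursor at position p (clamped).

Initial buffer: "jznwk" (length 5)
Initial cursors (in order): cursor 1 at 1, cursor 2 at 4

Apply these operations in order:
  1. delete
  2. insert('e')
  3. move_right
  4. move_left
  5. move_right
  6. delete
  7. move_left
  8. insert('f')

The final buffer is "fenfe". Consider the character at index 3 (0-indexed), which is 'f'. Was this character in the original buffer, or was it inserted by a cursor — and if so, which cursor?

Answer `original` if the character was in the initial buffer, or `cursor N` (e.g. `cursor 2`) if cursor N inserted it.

After op 1 (delete): buffer="znk" (len 3), cursors c1@0 c2@2, authorship ...
After op 2 (insert('e')): buffer="eznek" (len 5), cursors c1@1 c2@4, authorship 1..2.
After op 3 (move_right): buffer="eznek" (len 5), cursors c1@2 c2@5, authorship 1..2.
After op 4 (move_left): buffer="eznek" (len 5), cursors c1@1 c2@4, authorship 1..2.
After op 5 (move_right): buffer="eznek" (len 5), cursors c1@2 c2@5, authorship 1..2.
After op 6 (delete): buffer="ene" (len 3), cursors c1@1 c2@3, authorship 1.2
After op 7 (move_left): buffer="ene" (len 3), cursors c1@0 c2@2, authorship 1.2
After op 8 (insert('f')): buffer="fenfe" (len 5), cursors c1@1 c2@4, authorship 11.22
Authorship (.=original, N=cursor N): 1 1 . 2 2
Index 3: author = 2

Answer: cursor 2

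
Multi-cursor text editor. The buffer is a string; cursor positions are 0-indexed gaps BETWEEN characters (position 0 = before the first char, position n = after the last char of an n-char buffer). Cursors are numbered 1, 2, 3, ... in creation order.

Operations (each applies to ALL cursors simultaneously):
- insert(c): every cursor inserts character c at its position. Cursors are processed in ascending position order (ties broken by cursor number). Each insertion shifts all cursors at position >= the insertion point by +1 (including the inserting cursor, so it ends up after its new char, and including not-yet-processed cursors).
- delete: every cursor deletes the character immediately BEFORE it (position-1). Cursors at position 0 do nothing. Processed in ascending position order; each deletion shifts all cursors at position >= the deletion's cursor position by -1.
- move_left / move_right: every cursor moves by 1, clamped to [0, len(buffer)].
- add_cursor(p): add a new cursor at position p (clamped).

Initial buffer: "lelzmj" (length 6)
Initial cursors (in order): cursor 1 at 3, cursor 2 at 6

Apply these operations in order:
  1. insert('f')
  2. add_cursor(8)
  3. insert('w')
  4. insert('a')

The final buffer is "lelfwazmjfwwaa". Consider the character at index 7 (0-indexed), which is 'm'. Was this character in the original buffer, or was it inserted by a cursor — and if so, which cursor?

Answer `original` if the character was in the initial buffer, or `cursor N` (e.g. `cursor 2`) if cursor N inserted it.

Answer: original

Derivation:
After op 1 (insert('f')): buffer="lelfzmjf" (len 8), cursors c1@4 c2@8, authorship ...1...2
After op 2 (add_cursor(8)): buffer="lelfzmjf" (len 8), cursors c1@4 c2@8 c3@8, authorship ...1...2
After op 3 (insert('w')): buffer="lelfwzmjfww" (len 11), cursors c1@5 c2@11 c3@11, authorship ...11...223
After op 4 (insert('a')): buffer="lelfwazmjfwwaa" (len 14), cursors c1@6 c2@14 c3@14, authorship ...111...22323
Authorship (.=original, N=cursor N): . . . 1 1 1 . . . 2 2 3 2 3
Index 7: author = original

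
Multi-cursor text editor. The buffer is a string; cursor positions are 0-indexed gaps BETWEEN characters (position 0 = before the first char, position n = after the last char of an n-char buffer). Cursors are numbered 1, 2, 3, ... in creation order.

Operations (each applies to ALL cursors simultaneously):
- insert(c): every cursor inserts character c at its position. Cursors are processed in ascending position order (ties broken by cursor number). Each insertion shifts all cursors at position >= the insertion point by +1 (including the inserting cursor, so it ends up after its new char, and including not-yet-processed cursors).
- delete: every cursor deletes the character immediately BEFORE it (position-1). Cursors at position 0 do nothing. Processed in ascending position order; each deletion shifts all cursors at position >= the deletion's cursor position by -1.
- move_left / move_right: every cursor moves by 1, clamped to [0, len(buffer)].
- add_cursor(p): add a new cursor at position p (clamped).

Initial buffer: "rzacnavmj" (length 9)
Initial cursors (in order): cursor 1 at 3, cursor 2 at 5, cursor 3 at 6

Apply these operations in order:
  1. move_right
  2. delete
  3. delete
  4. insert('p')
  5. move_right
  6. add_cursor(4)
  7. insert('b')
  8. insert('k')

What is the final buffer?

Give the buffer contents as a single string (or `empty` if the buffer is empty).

Answer: rpppbkmbbbkkkj

Derivation:
After op 1 (move_right): buffer="rzacnavmj" (len 9), cursors c1@4 c2@6 c3@7, authorship .........
After op 2 (delete): buffer="rzanmj" (len 6), cursors c1@3 c2@4 c3@4, authorship ......
After op 3 (delete): buffer="rmj" (len 3), cursors c1@1 c2@1 c3@1, authorship ...
After op 4 (insert('p')): buffer="rpppmj" (len 6), cursors c1@4 c2@4 c3@4, authorship .123..
After op 5 (move_right): buffer="rpppmj" (len 6), cursors c1@5 c2@5 c3@5, authorship .123..
After op 6 (add_cursor(4)): buffer="rpppmj" (len 6), cursors c4@4 c1@5 c2@5 c3@5, authorship .123..
After op 7 (insert('b')): buffer="rpppbmbbbj" (len 10), cursors c4@5 c1@9 c2@9 c3@9, authorship .1234.123.
After op 8 (insert('k')): buffer="rpppbkmbbbkkkj" (len 14), cursors c4@6 c1@13 c2@13 c3@13, authorship .12344.123123.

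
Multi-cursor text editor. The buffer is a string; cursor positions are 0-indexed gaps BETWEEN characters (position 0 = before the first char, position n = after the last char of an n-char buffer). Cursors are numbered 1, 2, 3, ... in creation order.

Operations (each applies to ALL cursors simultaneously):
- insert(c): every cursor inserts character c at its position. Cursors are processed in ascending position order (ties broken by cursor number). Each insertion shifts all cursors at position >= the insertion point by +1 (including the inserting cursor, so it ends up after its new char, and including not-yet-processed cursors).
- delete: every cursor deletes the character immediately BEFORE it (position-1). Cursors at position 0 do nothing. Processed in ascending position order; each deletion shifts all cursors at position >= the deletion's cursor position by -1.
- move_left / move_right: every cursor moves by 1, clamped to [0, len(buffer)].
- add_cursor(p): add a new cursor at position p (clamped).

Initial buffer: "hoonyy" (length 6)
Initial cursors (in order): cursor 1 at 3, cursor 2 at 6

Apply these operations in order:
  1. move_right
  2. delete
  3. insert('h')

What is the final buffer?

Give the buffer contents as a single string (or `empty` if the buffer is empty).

Answer: hoohyh

Derivation:
After op 1 (move_right): buffer="hoonyy" (len 6), cursors c1@4 c2@6, authorship ......
After op 2 (delete): buffer="hooy" (len 4), cursors c1@3 c2@4, authorship ....
After op 3 (insert('h')): buffer="hoohyh" (len 6), cursors c1@4 c2@6, authorship ...1.2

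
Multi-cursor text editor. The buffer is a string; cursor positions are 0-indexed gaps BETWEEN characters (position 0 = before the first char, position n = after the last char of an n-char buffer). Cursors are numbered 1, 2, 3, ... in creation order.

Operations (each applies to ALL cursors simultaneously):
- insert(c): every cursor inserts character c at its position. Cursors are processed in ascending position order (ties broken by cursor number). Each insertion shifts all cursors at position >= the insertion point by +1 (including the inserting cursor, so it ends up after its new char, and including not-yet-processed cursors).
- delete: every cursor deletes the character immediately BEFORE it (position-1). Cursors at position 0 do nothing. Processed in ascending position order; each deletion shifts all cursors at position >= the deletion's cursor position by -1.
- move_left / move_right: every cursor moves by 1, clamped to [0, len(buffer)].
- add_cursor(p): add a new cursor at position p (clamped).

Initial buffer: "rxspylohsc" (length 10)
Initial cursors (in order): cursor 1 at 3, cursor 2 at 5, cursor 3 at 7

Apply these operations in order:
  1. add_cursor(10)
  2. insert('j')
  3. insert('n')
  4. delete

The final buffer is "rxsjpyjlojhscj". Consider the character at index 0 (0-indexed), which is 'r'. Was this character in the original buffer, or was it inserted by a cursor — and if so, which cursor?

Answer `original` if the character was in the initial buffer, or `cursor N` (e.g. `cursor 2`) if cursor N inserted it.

After op 1 (add_cursor(10)): buffer="rxspylohsc" (len 10), cursors c1@3 c2@5 c3@7 c4@10, authorship ..........
After op 2 (insert('j')): buffer="rxsjpyjlojhscj" (len 14), cursors c1@4 c2@7 c3@10 c4@14, authorship ...1..2..3...4
After op 3 (insert('n')): buffer="rxsjnpyjnlojnhscjn" (len 18), cursors c1@5 c2@9 c3@13 c4@18, authorship ...11..22..33...44
After op 4 (delete): buffer="rxsjpyjlojhscj" (len 14), cursors c1@4 c2@7 c3@10 c4@14, authorship ...1..2..3...4
Authorship (.=original, N=cursor N): . . . 1 . . 2 . . 3 . . . 4
Index 0: author = original

Answer: original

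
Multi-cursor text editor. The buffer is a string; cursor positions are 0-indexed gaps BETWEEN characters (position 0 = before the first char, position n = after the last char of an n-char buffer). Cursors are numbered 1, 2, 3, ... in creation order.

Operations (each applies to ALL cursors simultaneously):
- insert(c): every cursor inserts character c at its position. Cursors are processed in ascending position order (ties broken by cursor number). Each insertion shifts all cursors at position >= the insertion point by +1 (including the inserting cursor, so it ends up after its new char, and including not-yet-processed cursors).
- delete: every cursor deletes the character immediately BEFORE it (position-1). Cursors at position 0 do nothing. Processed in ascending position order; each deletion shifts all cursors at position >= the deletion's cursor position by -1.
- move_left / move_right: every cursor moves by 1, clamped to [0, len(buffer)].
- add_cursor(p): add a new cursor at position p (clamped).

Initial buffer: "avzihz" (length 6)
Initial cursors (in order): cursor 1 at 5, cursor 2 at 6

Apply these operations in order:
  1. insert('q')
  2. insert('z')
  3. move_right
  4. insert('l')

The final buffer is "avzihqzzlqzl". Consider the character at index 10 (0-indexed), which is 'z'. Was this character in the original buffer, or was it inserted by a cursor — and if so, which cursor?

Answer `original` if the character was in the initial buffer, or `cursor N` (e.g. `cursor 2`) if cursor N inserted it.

Answer: cursor 2

Derivation:
After op 1 (insert('q')): buffer="avzihqzq" (len 8), cursors c1@6 c2@8, authorship .....1.2
After op 2 (insert('z')): buffer="avzihqzzqz" (len 10), cursors c1@7 c2@10, authorship .....11.22
After op 3 (move_right): buffer="avzihqzzqz" (len 10), cursors c1@8 c2@10, authorship .....11.22
After op 4 (insert('l')): buffer="avzihqzzlqzl" (len 12), cursors c1@9 c2@12, authorship .....11.1222
Authorship (.=original, N=cursor N): . . . . . 1 1 . 1 2 2 2
Index 10: author = 2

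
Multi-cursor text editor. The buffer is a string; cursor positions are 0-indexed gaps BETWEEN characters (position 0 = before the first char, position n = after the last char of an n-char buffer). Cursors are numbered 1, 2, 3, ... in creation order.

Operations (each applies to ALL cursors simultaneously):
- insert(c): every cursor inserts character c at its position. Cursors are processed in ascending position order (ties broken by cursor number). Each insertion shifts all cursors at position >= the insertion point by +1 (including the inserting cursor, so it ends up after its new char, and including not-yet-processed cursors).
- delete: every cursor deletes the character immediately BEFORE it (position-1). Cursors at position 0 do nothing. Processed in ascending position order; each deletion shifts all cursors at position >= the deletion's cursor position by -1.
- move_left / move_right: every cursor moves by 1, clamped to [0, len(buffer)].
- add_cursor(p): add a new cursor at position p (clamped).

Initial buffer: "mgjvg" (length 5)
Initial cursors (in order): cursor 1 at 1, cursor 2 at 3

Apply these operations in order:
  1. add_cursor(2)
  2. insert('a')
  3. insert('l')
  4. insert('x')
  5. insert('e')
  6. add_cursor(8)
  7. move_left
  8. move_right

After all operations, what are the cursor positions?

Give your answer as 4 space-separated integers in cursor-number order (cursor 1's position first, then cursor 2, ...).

Answer: 5 15 10 8

Derivation:
After op 1 (add_cursor(2)): buffer="mgjvg" (len 5), cursors c1@1 c3@2 c2@3, authorship .....
After op 2 (insert('a')): buffer="magajavg" (len 8), cursors c1@2 c3@4 c2@6, authorship .1.3.2..
After op 3 (insert('l')): buffer="malgaljalvg" (len 11), cursors c1@3 c3@6 c2@9, authorship .11.33.22..
After op 4 (insert('x')): buffer="malxgalxjalxvg" (len 14), cursors c1@4 c3@8 c2@12, authorship .111.333.222..
After op 5 (insert('e')): buffer="malxegalxejalxevg" (len 17), cursors c1@5 c3@10 c2@15, authorship .1111.3333.2222..
After op 6 (add_cursor(8)): buffer="malxegalxejalxevg" (len 17), cursors c1@5 c4@8 c3@10 c2@15, authorship .1111.3333.2222..
After op 7 (move_left): buffer="malxegalxejalxevg" (len 17), cursors c1@4 c4@7 c3@9 c2@14, authorship .1111.3333.2222..
After op 8 (move_right): buffer="malxegalxejalxevg" (len 17), cursors c1@5 c4@8 c3@10 c2@15, authorship .1111.3333.2222..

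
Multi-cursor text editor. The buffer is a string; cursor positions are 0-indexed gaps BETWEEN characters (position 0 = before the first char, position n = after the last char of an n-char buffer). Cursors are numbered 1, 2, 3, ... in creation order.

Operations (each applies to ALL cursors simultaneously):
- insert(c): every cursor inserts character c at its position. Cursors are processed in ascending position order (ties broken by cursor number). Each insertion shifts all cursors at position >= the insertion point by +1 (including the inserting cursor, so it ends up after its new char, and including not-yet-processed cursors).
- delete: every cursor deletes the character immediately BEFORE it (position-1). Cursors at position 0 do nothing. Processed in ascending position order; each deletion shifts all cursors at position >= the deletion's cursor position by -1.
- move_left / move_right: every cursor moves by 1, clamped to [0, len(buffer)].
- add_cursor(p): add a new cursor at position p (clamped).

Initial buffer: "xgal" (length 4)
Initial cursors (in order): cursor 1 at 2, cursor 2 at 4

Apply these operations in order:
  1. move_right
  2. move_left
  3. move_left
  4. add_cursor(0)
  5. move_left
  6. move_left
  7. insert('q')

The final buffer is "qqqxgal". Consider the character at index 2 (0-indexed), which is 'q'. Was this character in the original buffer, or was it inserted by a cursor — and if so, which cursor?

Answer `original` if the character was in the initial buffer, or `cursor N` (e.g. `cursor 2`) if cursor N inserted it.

After op 1 (move_right): buffer="xgal" (len 4), cursors c1@3 c2@4, authorship ....
After op 2 (move_left): buffer="xgal" (len 4), cursors c1@2 c2@3, authorship ....
After op 3 (move_left): buffer="xgal" (len 4), cursors c1@1 c2@2, authorship ....
After op 4 (add_cursor(0)): buffer="xgal" (len 4), cursors c3@0 c1@1 c2@2, authorship ....
After op 5 (move_left): buffer="xgal" (len 4), cursors c1@0 c3@0 c2@1, authorship ....
After op 6 (move_left): buffer="xgal" (len 4), cursors c1@0 c2@0 c3@0, authorship ....
After op 7 (insert('q')): buffer="qqqxgal" (len 7), cursors c1@3 c2@3 c3@3, authorship 123....
Authorship (.=original, N=cursor N): 1 2 3 . . . .
Index 2: author = 3

Answer: cursor 3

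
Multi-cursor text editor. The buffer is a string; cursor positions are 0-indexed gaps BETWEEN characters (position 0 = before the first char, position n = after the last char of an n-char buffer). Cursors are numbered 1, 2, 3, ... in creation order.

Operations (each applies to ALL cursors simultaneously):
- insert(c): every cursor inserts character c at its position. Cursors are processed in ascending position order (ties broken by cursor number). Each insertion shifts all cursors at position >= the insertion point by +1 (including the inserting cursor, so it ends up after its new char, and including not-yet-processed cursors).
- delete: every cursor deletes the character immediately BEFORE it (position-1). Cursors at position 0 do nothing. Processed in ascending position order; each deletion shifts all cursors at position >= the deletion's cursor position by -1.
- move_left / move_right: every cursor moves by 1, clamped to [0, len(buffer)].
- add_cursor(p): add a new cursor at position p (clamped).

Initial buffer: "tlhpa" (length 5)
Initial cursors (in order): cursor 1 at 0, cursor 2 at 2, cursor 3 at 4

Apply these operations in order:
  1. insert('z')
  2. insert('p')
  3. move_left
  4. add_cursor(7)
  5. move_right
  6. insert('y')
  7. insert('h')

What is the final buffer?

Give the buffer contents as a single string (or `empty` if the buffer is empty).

Answer: zpyhtlzpyhhpyhzpyha

Derivation:
After op 1 (insert('z')): buffer="ztlzhpza" (len 8), cursors c1@1 c2@4 c3@7, authorship 1..2..3.
After op 2 (insert('p')): buffer="zptlzphpzpa" (len 11), cursors c1@2 c2@6 c3@10, authorship 11..22..33.
After op 3 (move_left): buffer="zptlzphpzpa" (len 11), cursors c1@1 c2@5 c3@9, authorship 11..22..33.
After op 4 (add_cursor(7)): buffer="zptlzphpzpa" (len 11), cursors c1@1 c2@5 c4@7 c3@9, authorship 11..22..33.
After op 5 (move_right): buffer="zptlzphpzpa" (len 11), cursors c1@2 c2@6 c4@8 c3@10, authorship 11..22..33.
After op 6 (insert('y')): buffer="zpytlzpyhpyzpya" (len 15), cursors c1@3 c2@8 c4@11 c3@14, authorship 111..222..4333.
After op 7 (insert('h')): buffer="zpyhtlzpyhhpyhzpyha" (len 19), cursors c1@4 c2@10 c4@14 c3@18, authorship 1111..2222..443333.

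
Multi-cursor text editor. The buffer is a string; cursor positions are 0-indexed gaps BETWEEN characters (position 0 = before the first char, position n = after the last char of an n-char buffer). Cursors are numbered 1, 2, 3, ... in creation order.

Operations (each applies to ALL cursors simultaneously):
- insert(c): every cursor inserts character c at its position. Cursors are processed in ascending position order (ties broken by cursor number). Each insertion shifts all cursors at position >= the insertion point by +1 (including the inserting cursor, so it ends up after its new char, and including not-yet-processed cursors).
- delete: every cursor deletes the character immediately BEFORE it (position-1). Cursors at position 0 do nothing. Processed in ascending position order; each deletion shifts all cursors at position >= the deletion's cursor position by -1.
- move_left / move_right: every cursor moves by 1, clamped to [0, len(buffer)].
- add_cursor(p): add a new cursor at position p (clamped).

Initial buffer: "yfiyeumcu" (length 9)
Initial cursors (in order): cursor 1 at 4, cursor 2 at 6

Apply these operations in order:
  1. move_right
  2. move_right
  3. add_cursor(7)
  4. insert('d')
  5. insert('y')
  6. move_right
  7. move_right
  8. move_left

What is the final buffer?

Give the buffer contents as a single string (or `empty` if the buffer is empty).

After op 1 (move_right): buffer="yfiyeumcu" (len 9), cursors c1@5 c2@7, authorship .........
After op 2 (move_right): buffer="yfiyeumcu" (len 9), cursors c1@6 c2@8, authorship .........
After op 3 (add_cursor(7)): buffer="yfiyeumcu" (len 9), cursors c1@6 c3@7 c2@8, authorship .........
After op 4 (insert('d')): buffer="yfiyeudmdcdu" (len 12), cursors c1@7 c3@9 c2@11, authorship ......1.3.2.
After op 5 (insert('y')): buffer="yfiyeudymdycdyu" (len 15), cursors c1@8 c3@11 c2@14, authorship ......11.33.22.
After op 6 (move_right): buffer="yfiyeudymdycdyu" (len 15), cursors c1@9 c3@12 c2@15, authorship ......11.33.22.
After op 7 (move_right): buffer="yfiyeudymdycdyu" (len 15), cursors c1@10 c3@13 c2@15, authorship ......11.33.22.
After op 8 (move_left): buffer="yfiyeudymdycdyu" (len 15), cursors c1@9 c3@12 c2@14, authorship ......11.33.22.

Answer: yfiyeudymdycdyu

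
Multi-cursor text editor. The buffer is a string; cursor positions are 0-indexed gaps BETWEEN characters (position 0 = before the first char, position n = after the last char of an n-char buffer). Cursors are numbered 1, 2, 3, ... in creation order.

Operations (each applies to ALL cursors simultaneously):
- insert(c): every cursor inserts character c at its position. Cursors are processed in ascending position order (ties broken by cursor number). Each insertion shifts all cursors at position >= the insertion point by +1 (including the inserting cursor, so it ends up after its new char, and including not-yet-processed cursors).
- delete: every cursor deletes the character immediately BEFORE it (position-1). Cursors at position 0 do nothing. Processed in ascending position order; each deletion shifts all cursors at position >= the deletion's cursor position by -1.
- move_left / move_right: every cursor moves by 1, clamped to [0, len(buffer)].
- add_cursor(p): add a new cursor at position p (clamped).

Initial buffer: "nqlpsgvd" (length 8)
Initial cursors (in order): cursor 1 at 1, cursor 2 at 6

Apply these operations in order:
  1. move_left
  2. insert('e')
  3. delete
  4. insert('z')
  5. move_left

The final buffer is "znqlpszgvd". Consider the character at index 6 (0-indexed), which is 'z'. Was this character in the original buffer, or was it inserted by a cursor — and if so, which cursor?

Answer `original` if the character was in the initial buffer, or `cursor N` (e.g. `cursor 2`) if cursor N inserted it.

After op 1 (move_left): buffer="nqlpsgvd" (len 8), cursors c1@0 c2@5, authorship ........
After op 2 (insert('e')): buffer="enqlpsegvd" (len 10), cursors c1@1 c2@7, authorship 1.....2...
After op 3 (delete): buffer="nqlpsgvd" (len 8), cursors c1@0 c2@5, authorship ........
After op 4 (insert('z')): buffer="znqlpszgvd" (len 10), cursors c1@1 c2@7, authorship 1.....2...
After op 5 (move_left): buffer="znqlpszgvd" (len 10), cursors c1@0 c2@6, authorship 1.....2...
Authorship (.=original, N=cursor N): 1 . . . . . 2 . . .
Index 6: author = 2

Answer: cursor 2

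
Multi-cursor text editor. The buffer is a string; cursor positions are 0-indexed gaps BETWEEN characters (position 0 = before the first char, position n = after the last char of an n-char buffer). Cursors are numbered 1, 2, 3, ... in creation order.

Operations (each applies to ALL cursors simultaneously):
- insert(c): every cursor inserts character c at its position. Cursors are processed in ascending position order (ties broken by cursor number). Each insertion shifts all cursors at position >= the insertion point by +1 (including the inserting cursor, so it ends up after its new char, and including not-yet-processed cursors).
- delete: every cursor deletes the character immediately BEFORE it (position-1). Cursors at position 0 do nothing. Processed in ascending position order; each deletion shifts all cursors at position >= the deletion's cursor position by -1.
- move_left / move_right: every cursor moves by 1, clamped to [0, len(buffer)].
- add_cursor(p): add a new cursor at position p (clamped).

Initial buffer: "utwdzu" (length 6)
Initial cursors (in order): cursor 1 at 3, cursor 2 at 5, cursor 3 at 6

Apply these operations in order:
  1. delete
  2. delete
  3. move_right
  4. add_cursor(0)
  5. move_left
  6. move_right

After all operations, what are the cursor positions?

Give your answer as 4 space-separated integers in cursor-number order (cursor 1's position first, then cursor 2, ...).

After op 1 (delete): buffer="utd" (len 3), cursors c1@2 c2@3 c3@3, authorship ...
After op 2 (delete): buffer="" (len 0), cursors c1@0 c2@0 c3@0, authorship 
After op 3 (move_right): buffer="" (len 0), cursors c1@0 c2@0 c3@0, authorship 
After op 4 (add_cursor(0)): buffer="" (len 0), cursors c1@0 c2@0 c3@0 c4@0, authorship 
After op 5 (move_left): buffer="" (len 0), cursors c1@0 c2@0 c3@0 c4@0, authorship 
After op 6 (move_right): buffer="" (len 0), cursors c1@0 c2@0 c3@0 c4@0, authorship 

Answer: 0 0 0 0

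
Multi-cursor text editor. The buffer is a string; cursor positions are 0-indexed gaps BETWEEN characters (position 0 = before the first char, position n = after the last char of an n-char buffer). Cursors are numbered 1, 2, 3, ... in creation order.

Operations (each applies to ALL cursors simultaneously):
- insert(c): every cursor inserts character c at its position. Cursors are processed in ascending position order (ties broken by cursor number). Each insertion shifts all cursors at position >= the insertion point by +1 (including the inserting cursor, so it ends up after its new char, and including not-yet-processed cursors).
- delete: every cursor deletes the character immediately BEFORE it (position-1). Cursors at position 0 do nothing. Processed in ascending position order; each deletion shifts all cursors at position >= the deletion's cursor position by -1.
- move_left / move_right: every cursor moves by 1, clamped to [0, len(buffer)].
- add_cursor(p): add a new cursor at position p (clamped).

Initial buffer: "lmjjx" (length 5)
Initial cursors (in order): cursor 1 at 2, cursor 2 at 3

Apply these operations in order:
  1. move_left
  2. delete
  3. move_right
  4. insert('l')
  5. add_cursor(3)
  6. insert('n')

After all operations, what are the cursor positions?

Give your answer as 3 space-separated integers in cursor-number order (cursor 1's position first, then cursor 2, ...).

After op 1 (move_left): buffer="lmjjx" (len 5), cursors c1@1 c2@2, authorship .....
After op 2 (delete): buffer="jjx" (len 3), cursors c1@0 c2@0, authorship ...
After op 3 (move_right): buffer="jjx" (len 3), cursors c1@1 c2@1, authorship ...
After op 4 (insert('l')): buffer="jlljx" (len 5), cursors c1@3 c2@3, authorship .12..
After op 5 (add_cursor(3)): buffer="jlljx" (len 5), cursors c1@3 c2@3 c3@3, authorship .12..
After op 6 (insert('n')): buffer="jllnnnjx" (len 8), cursors c1@6 c2@6 c3@6, authorship .12123..

Answer: 6 6 6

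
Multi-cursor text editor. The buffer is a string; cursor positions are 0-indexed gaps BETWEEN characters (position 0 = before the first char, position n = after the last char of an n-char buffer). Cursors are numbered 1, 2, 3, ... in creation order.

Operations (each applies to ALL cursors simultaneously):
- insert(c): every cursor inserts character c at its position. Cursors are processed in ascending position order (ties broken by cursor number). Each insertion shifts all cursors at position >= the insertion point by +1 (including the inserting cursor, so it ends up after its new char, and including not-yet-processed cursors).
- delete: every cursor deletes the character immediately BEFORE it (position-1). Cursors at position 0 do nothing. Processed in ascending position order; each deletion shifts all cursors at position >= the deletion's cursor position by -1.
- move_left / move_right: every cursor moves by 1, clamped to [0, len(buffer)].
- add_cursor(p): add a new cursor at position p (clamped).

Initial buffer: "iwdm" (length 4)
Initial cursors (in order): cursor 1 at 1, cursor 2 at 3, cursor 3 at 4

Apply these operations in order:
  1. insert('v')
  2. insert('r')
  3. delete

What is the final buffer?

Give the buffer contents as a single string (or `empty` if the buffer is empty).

Answer: ivwdvmv

Derivation:
After op 1 (insert('v')): buffer="ivwdvmv" (len 7), cursors c1@2 c2@5 c3@7, authorship .1..2.3
After op 2 (insert('r')): buffer="ivrwdvrmvr" (len 10), cursors c1@3 c2@7 c3@10, authorship .11..22.33
After op 3 (delete): buffer="ivwdvmv" (len 7), cursors c1@2 c2@5 c3@7, authorship .1..2.3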